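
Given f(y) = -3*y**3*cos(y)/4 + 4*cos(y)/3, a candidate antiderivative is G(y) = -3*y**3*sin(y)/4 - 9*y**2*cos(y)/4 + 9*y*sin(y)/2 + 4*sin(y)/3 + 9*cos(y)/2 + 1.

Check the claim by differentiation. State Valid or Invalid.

Valid: G'(y) = f(y).

d/dy[G] = -3*y**3*cos(y)/4 + 4*cos(y)/3
This equals f(y) exactly, so the claim holds.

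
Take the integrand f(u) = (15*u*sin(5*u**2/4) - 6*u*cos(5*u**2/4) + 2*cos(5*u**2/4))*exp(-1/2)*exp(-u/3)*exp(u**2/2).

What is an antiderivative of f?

f has the shape v'r + vr' for v = -6*cos(5*u**2/4) and r = exp(u**2/2 - u/3 - 1/2) — it is the derivative of the product v*r.
Check: d/du[-6*exp(u**2/2 - u/3 - 1/2)*cos(5*u**2/4)] = (15*u*sin(5*u**2/4) - 6*u*cos(5*u**2/4) + 2*cos(5*u**2/4))*exp(-1/2)*exp(-u/3)*exp(u**2/2) = f(u).

An antiderivative is F(u) = -6*exp(u**2/2 - u/3 - 1/2)*cos(5*u**2/4).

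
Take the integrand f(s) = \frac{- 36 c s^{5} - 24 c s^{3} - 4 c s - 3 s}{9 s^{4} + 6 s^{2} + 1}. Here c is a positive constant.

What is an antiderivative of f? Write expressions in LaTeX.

For F(s) to be correct the identity F'(s) - f(s) = 0 must hold.
Check: d/ds[\frac{- 4 c s^{2} \left(3 s^{2} + 1\right) + 1}{2 \left(3 s^{2} + 1\right)}] = \frac{- 36 c s^{5} - 24 c s^{3} - 4 c s - 3 s}{9 s^{4} + 6 s^{2} + 1} = f(s).

An antiderivative is F(s) = \frac{- 4 c s^{2} \left(3 s^{2} + 1\right) + 1}{2 \left(3 s^{2} + 1\right)}.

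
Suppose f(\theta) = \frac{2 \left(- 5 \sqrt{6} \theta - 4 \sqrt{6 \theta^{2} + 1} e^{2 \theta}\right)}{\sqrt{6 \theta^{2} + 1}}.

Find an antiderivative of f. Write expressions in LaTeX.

Differentiate the proposed F(\theta) back; it has to land on f(\theta) exactly.
Check: d/d\theta[- \frac{5 \sqrt{6} \sqrt{6 \theta^{2} + 1} + 12 e^{2 \theta}}{3}] = \frac{- 10 \sqrt{6} \theta - 8 \sqrt{6 \theta^{2} + 1} e^{2 \theta}}{\sqrt{6 \theta^{2} + 1}}, which equals f(\theta).

An antiderivative is F(\theta) = - \frac{5 \sqrt{6} \sqrt{6 \theta^{2} + 1} + 12 e^{2 \theta}}{3}.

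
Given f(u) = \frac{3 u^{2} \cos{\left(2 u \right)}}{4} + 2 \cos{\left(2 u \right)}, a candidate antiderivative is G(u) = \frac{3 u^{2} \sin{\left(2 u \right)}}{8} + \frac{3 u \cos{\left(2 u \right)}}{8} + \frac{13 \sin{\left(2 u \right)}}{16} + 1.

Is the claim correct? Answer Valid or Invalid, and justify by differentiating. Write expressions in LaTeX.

Valid - differentiating G returns exactly f.

d/du[G] = \frac{3 u^{2} \cos{\left(2 u \right)}}{4} + 2 \cos{\left(2 u \right)}
This equals f(u) exactly, so the claim holds.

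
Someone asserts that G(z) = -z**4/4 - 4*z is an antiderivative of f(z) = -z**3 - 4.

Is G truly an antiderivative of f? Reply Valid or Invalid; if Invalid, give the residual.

d/dz[G] = -z**3 - 4
This equals f(z) exactly, so the claim holds.

Valid - the claim checks out under differentiation.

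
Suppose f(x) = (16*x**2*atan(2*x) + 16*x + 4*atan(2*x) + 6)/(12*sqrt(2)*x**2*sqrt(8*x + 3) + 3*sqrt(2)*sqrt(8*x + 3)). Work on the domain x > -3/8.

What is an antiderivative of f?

f has the shape u'v + uv' for u = sqrt(4*x + 3/2)/3 and v = atan(2*x) — it is the derivative of the product u*v.
Check: d/dx[sqrt(4*x + 3/2)*atan(2*x)/3] = (16*x**2*atan(2*x) + 16*x + 4*atan(2*x) + 6)/(12*sqrt(2)*x**2*sqrt(8*x + 3) + 3*sqrt(2)*sqrt(8*x + 3)) = f(x).

An antiderivative is F(x) = sqrt(4*x + 3/2)*atan(2*x)/3.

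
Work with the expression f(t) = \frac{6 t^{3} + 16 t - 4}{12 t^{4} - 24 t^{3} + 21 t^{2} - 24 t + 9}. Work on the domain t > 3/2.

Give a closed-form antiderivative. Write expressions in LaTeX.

The denominator factors as 3 \left(2 t - 3\right) \left(2 t - 1\right) \left(t^{2} + 1\right); partial fractions split f into directly integrable pieces: - \frac{2 \left(21 t + 38\right)}{195 \left(t^{2} + 1\right)} - \frac{19}{30 \left(2 t - 1\right)} + \frac{161}{78 \left(2 t - 3\right)}.
Check: d/dt[- \frac{- 805 \log{\left(t - \frac{3}{2} \right)} + 247 \log{\left(t - \frac{1}{2} \right)} + 84 \log{\left(t^{2} + 1 \right)} + 304 \operatorname{atan}{\left(t \right)}}{780}] = \frac{6 t^{3} + 16 t - 4}{12 t^{4} - 24 t^{3} + 21 t^{2} - 24 t + 9} = f(t).

An antiderivative is F(t) = - \frac{- 805 \log{\left(t - \frac{3}{2} \right)} + 247 \log{\left(t - \frac{1}{2} \right)} + 84 \log{\left(t^{2} + 1 \right)} + 304 \operatorname{atan}{\left(t \right)}}{780}.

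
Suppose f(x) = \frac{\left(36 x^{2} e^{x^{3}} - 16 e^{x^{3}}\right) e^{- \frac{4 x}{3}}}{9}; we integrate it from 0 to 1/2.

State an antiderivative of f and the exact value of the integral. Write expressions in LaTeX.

The substitution u = x^{3} - \frac{4 x}{3} works: f is exactly (dF/du)*(du/dx) for that inner function.
F(x) = \frac{4 e^{x^{3} - \frac{4 x}{3}}}{3} is an antiderivative of f.
Check: d/dx[\frac{4 e^{x^{3} - \frac{4 x}{3}}}{3}] = 4 x^{2} e^{- \frac{4 x}{3}} e^{x^{3}} - \frac{16 e^{- \frac{4 x}{3}} e^{x^{3}}}{9}, which equals f(x).
F(1/2) = \frac{4}{3 e^{\frac{13}{24}}}; F(0) = \frac{4}{3}.
Integral = F(1/2) - F(0) = - \frac{4}{3} + \frac{4}{3 e^{\frac{13}{24}}}.

Antiderivative: F(x) = \frac{4 e^{x^{3} - \frac{4 x}{3}}}{3}; value = - \frac{4}{3} + \frac{4}{3 e^{\frac{13}{24}}}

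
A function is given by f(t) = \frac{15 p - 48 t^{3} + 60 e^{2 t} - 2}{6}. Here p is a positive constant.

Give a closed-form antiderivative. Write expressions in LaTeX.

An antiderivative is F(t) = \frac{15 p t - 12 t^{4} - 2 t + 30 e^{2 t}}{6}.

A candidate is checked by its d/dt: the result must match f(t).
Check: d/dt[\frac{15 p t - 12 t^{4} - 2 t + 30 e^{2 t}}{6}] = \frac{5 p}{2} - 8 t^{3} + 10 e^{2 t} - \frac{1}{3}, which equals f(t).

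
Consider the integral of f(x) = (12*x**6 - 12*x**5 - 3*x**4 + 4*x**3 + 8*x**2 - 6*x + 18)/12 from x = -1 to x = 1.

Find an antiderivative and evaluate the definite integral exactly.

Antiderivative: F(x) = x*(180*x**6 - 210*x**5 - 63*x**4 + 105*x**3 + 280*x**2 - 315*x + 1890)/1260; value = 2287/630

A candidate is checked by its d/dx: the result must match f(x).
F(x) = x*(180*x**6 - 210*x**5 - 63*x**4 + 105*x**3 + 280*x**2 - 315*x + 1890)/1260 is an antiderivative of f.
Check: d/dx[x*(180*x**6 - 210*x**5 - 63*x**4 + 105*x**3 + 280*x**2 - 315*x + 1890)/1260] = x**6 - x**5 - x**4/4 + x**3/3 + 2*x**2/3 - x/2 + 3/2, which equals f(x).
F(1) = 1867/1260; F(-1) = -2707/1260.
Integral = F(1) - F(-1) = 2287/630.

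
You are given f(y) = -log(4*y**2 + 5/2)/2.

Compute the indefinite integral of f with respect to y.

Whatever form F(y) takes, F'(y) = f(y) is non-negotiable.
Check: d/dy[(-2*y*log(4*y**2 + 5/2) + 4*y - sqrt(10)*atan(2*sqrt(10)*y/5))/4] = -log(4*y**2 + 5/2)/2 = f(y).

F(y) = (-2*y*log(4*y**2 + 5/2) + 4*y - sqrt(10)*atan(2*sqrt(10)*y/5))/4 + C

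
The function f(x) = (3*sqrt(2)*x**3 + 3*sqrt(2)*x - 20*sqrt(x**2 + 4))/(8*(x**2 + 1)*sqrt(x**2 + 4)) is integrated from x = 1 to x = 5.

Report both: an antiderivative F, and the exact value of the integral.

Antiderivative: F(x) = 3*sqrt(x**2/2 + 2)/4 - 5*atan(x)/2; value = -5*atan(5)/2 - 3*sqrt(10)/8 + 5*pi/8 + 3*sqrt(58)/8

An antiderivative F(x) passes only if d/dx[F] lands on f(x) exactly.
F(x) = 3*sqrt(x**2/2 + 2)/4 - 5*atan(x)/2 is an antiderivative of f.
Check: d/dx[3*sqrt(x**2/2 + 2)/4 - 5*atan(x)/2] = (3*sqrt(2)*x**3 + 3*sqrt(2)*x - 20*sqrt(x**2 + 4))/(8*x**2*sqrt(x**2 + 4) + 8*sqrt(x**2 + 4)), which equals f(x).
F(5) = -5*atan(5)/2 + 3*sqrt(58)/8; F(1) = -5*pi/8 + 3*sqrt(10)/8.
Integral = F(5) - F(1) = -5*atan(5)/2 - 3*sqrt(10)/8 + 5*pi/8 + 3*sqrt(58)/8.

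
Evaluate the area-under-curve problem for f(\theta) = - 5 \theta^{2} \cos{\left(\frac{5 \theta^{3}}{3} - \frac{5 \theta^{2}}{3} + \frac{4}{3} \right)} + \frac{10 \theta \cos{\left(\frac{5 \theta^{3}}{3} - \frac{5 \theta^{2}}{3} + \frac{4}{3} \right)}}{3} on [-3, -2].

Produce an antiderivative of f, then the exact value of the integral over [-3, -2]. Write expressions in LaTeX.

Antiderivative: F(\theta) = - \sin{\left(\frac{5 \theta^{3}}{3} - \frac{5 \theta^{2}}{3} + \frac{4}{3} \right)}; value = - \sin{\left(\frac{176}{3} \right)} + \sin{\left(\frac{56}{3} \right)}

The substitution u = \frac{5 \theta^{3}}{3} - \frac{5 \theta^{2}}{3} + \frac{4}{3} works: f is exactly (dF/du)*(du/d\theta) for that inner function.
F(\theta) = - \sin{\left(\frac{5 \theta^{3}}{3} - \frac{5 \theta^{2}}{3} + \frac{4}{3} \right)} is an antiderivative of f.
Check: d/d\theta[- \sin{\left(\frac{5 \theta^{3}}{3} - \frac{5 \theta^{2}}{3} + \frac{4}{3} \right)}] = - 5 \theta^{2} \cos{\left(\frac{5 \theta^{3}}{3} - \frac{5 \theta^{2}}{3} + \frac{4}{3} \right)} + \frac{10 \theta \cos{\left(\frac{5 \theta^{3}}{3} - \frac{5 \theta^{2}}{3} + \frac{4}{3} \right)}}{3} = f(\theta).
F(-2) = \sin{\left(\frac{56}{3} \right)}; F(-3) = \sin{\left(\frac{176}{3} \right)}.
Integral = F(-2) - F(-3) = - \sin{\left(\frac{176}{3} \right)} + \sin{\left(\frac{56}{3} \right)}.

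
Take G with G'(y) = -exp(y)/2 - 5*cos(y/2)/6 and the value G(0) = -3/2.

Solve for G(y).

Integrate term by term and add the pieces.
A general antiderivative is -exp(y)/2 - 5*sin(y/2)/3 + C.
The condition gives C = -3/2 - (-1/2) = -1.
So G(y) = -exp(y)/2 - 5*sin(y/2)/3 - 1.
Check: d/dy[-exp(y)/2 - 5*sin(y/2)/3 - 1] = -exp(y)/2 - 5*cos(y/2)/6 = G'(y).

G(y) = -exp(y)/2 - 5*sin(y/2)/3 - 1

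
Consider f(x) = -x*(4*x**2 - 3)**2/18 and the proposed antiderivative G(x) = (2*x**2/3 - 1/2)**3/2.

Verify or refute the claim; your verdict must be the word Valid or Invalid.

Invalid: d/dx[G] - f = 16*x**5/9 - 8*x**3/3 + x, which is not 0.

d/dx[G] = 8*x**5/9 - 4*x**3/3 + x/2
d/dx[G] - f(x) = 16*x**5/9 - 8*x**3/3 + x != 0.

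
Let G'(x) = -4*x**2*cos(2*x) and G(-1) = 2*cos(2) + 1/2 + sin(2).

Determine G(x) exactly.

Since d/dx undoes antidifferentiation here, G(x) must give back the stated G'(x).
A general antiderivative is -2*x**2*sin(2*x) - 2*x*cos(2*x) + sin(2*x) + C.
The condition gives C = 2*cos(2) + 1/2 + sin(2) - (2*cos(2) + sin(2)) = 1/2.
So G(x) = -(4*x**2*sin(2*x) + 4*x*cos(2*x) - 2*sin(2*x) - 1)/2.
Check: d/dx[-(4*x**2*sin(2*x) + 4*x*cos(2*x) - 2*sin(2*x) - 1)/2] = -4*x**2*cos(2*x) = G'(x).

G(x) = -(4*x**2*sin(2*x) + 4*x*cos(2*x) - 2*sin(2*x) - 1)/2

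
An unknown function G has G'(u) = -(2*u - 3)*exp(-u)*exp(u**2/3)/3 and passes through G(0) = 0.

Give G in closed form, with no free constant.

G(u) = 1 - exp(-u)*exp(u**2/3)

The substitution w = u**2/3 - u works: G'(u) is exactly (dG/dw)*(dw/du) for that inner function.
A general antiderivative is -exp(u**2/3 - u) + C.
The condition gives C = 0 - (-1) = 1.
So G(u) = 1 - exp(-u)*exp(u**2/3).
Check: d/du[1 - exp(-u)*exp(u**2/3)] = (-2*u*exp(u**2/3) + 3*exp(u**2/3))*exp(-u)/3, which equals G'(u).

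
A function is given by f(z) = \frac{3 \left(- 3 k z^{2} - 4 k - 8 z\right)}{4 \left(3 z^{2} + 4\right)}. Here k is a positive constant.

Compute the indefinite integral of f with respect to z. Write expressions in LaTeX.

Check any antiderivative F(z) by computing F'(z) and comparing it with f(z).
Check: d/dz[- \frac{3 k z}{4} - \log{\left(3 z^{2} + 4 \right)}] = \frac{- 9 k z^{2} - 12 k - 24 z}{12 z^{2} + 16}, which equals f(z).

F(z) = - \frac{3 k z}{4} - \log{\left(3 z^{2} + 4 \right)} + C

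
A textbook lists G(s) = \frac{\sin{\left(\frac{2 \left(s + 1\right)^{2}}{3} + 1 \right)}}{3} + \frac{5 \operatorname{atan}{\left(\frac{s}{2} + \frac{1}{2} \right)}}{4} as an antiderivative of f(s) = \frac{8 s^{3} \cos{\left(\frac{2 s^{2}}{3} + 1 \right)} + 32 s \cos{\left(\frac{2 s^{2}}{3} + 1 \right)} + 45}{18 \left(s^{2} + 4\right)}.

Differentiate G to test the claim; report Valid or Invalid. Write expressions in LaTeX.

Invalid: d/ds[G] - f = \frac{- 8 s^{5} \cos{\left(\frac{2 s^{2}}{3} + 1 \right)} + 8 s^{5} \cos{\left(\frac{2 s^{2}}{3} + \frac{4 s}{3} + \frac{5}{3} \right)} - 16 s^{4} \cos{\left(\frac{2 s^{2}}{3} + 1 \right)} + 24 s^{4} \cos{\left(\frac{2 s^{2}}{3} + \frac{4 s}{3} + \frac{5}{3} \right)} - 72 s^{3} \cos{\left(\frac{2 s^{2}}{3} + 1 \right)} + 88 s^{3} \cos{\left(\frac{2 s^{2}}{3} + \frac{4 s}{3} + \frac{5}{3} \right)} - 64 s^{2} \cos{\left(\frac{2 s^{2}}{3} + 1 \right)} + 136 s^{2} \cos{\left(\frac{2 s^{2}}{3} + \frac{4 s}{3} + \frac{5}{3} \right)} - 160 s \cos{\left(\frac{2 s^{2}}{3} + 1 \right)} + 224 s \cos{\left(\frac{2 s^{2}}{3} + \frac{4 s}{3} + \frac{5}{3} \right)} - 90 s + 160 \cos{\left(\frac{2 s^{2}}{3} + \frac{4 s}{3} + \frac{5}{3} \right)} - 45}{18 s^{4} + 36 s^{3} + 162 s^{2} + 144 s + 360}, which is not 0.

d/ds[G] = \frac{8 s^{3} \cos{\left(\frac{2 s^{2}}{3} + \frac{4 s}{3} + \frac{5}{3} \right)} + 24 s^{2} \cos{\left(\frac{2 s^{2}}{3} + \frac{4 s}{3} + \frac{5}{3} \right)} + 56 s \cos{\left(\frac{2 s^{2}}{3} + \frac{4 s}{3} + \frac{5}{3} \right)} + 40 \cos{\left(\frac{2 s^{2}}{3} + \frac{4 s}{3} + \frac{5}{3} \right)} + 45}{18 s^{2} + 36 s + 90}
d/ds[G] - f(s) = \frac{- 8 s^{5} \cos{\left(\frac{2 s^{2}}{3} + 1 \right)} + 8 s^{5} \cos{\left(\frac{2 s^{2}}{3} + \frac{4 s}{3} + \frac{5}{3} \right)} - 16 s^{4} \cos{\left(\frac{2 s^{2}}{3} + 1 \right)} + 24 s^{4} \cos{\left(\frac{2 s^{2}}{3} + \frac{4 s}{3} + \frac{5}{3} \right)} - 72 s^{3} \cos{\left(\frac{2 s^{2}}{3} + 1 \right)} + 88 s^{3} \cos{\left(\frac{2 s^{2}}{3} + \frac{4 s}{3} + \frac{5}{3} \right)} - 64 s^{2} \cos{\left(\frac{2 s^{2}}{3} + 1 \right)} + 136 s^{2} \cos{\left(\frac{2 s^{2}}{3} + \frac{4 s}{3} + \frac{5}{3} \right)} - 160 s \cos{\left(\frac{2 s^{2}}{3} + 1 \right)} + 224 s \cos{\left(\frac{2 s^{2}}{3} + \frac{4 s}{3} + \frac{5}{3} \right)} - 90 s + 160 \cos{\left(\frac{2 s^{2}}{3} + \frac{4 s}{3} + \frac{5}{3} \right)} - 45}{18 s^{4} + 36 s^{3} + 162 s^{2} + 144 s + 360} != 0.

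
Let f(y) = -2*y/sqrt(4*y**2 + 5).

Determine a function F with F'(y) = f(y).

An antiderivative is F(y) = -sqrt(4*y**2 + 5)/2.

f matches the chain-rule pattern g'(h)*h' with inner function h(y) = 4*y**2 + 5; substituting u = h(y) collapses the integral.
Check: d/dy[-sqrt(4*y**2 + 5)/2] = -2*y/sqrt(4*y**2 + 5) = f(y).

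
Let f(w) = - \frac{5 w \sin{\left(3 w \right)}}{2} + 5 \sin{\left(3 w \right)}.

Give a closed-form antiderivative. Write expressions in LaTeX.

An antiderivative is F(w) = \frac{5 \left(3 w \cos{\left(3 w \right)} - \sin{\left(3 w \right)} - 6 \cos{\left(3 w \right)}\right)}{18}.

Integrate term by term and add the pieces.
Check: d/dw[\frac{5 \left(3 w \cos{\left(3 w \right)} - \sin{\left(3 w \right)} - 6 \cos{\left(3 w \right)}\right)}{18}] = - \frac{5 w \sin{\left(3 w \right)}}{2} + 5 \sin{\left(3 w \right)} = f(w).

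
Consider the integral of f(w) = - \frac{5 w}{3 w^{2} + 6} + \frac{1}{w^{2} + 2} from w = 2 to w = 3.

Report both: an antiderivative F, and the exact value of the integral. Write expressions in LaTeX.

The integrand splits into summands that can be handled one at a time.
F(w) = - \frac{5 \log{\left(w^{2} + 2 \right)}}{6} + \frac{\sqrt{2} \operatorname{atan}{\left(\frac{\sqrt{2} w}{2} \right)}}{2} is an antiderivative of f.
Check: d/dw[- \frac{5 \log{\left(w^{2} + 2 \right)}}{6} + \frac{\sqrt{2} \operatorname{atan}{\left(\frac{\sqrt{2} w}{2} \right)}}{2}] = \frac{3 - 5 w}{3 w^{2} + 6}, which equals f(w).
F(3) = - \frac{5 \log{\left(11 \right)}}{6} + \frac{\sqrt{2} \operatorname{atan}{\left(\frac{3 \sqrt{2}}{2} \right)}}{2}; F(2) = - \frac{5 \log{\left(6 \right)}}{6} + \frac{\sqrt{2} \operatorname{atan}{\left(\sqrt{2} \right)}}{2}.
Integral = F(3) - F(2) = - \frac{5 \log{\left(11 \right)}}{6} - \frac{\sqrt{2} \operatorname{atan}{\left(\sqrt{2} \right)}}{2} + \frac{\sqrt{2} \operatorname{atan}{\left(\frac{3 \sqrt{2}}{2} \right)}}{2} + \frac{5 \log{\left(6 \right)}}{6}.

Antiderivative: F(w) = - \frac{5 \log{\left(w^{2} + 2 \right)}}{6} + \frac{\sqrt{2} \operatorname{atan}{\left(\frac{\sqrt{2} w}{2} \right)}}{2}; value = - \frac{5 \log{\left(11 \right)}}{6} - \frac{\sqrt{2} \operatorname{atan}{\left(\sqrt{2} \right)}}{2} + \frac{\sqrt{2} \operatorname{atan}{\left(\frac{3 \sqrt{2}}{2} \right)}}{2} + \frac{5 \log{\left(6 \right)}}{6}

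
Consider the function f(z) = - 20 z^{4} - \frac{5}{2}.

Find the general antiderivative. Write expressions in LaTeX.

Check any antiderivative F(z) by computing F'(z) and comparing it with f(z).
Check: d/dz[- 4 z^{5} - \frac{5 z}{2}] = - 20 z^{4} - \frac{5}{2} = f(z).

F(z) = - 4 z^{5} - \frac{5 z}{2} + C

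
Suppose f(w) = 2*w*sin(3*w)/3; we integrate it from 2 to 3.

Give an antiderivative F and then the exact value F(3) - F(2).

An antiderivative F(w) passes only if d/dw[F] lands on f(w) exactly.
F(w) = -2*w*cos(3*w)/9 + 2*sin(3*w)/27 is an antiderivative of f.
Check: d/dw[-2*w*cos(3*w)/9 + 2*sin(3*w)/27] = 2*w*sin(3*w)/3 = f(w).
F(3) = 2*sin(9)/27 - 2*cos(9)/3; F(2) = -4*cos(6)/9 + 2*sin(6)/27.
Integral = F(3) - F(2) = -2*sin(6)/27 + 2*sin(9)/27 + 4*cos(6)/9 - 2*cos(9)/3.

Antiderivative: F(w) = -2*w*cos(3*w)/9 + 2*sin(3*w)/27; value = -2*sin(6)/27 + 2*sin(9)/27 + 4*cos(6)/9 - 2*cos(9)/3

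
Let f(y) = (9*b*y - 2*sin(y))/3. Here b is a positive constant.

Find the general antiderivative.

F(y) = (9*b*y**2 + 4*cos(y))/6 + C

Since d/dy undoes antidifferentiation here, F'(y) = f(y) is required of F(y).
Check: d/dy[(9*b*y**2 + 4*cos(y))/6] = 3*b*y - 2*sin(y)/3, which equals f(y).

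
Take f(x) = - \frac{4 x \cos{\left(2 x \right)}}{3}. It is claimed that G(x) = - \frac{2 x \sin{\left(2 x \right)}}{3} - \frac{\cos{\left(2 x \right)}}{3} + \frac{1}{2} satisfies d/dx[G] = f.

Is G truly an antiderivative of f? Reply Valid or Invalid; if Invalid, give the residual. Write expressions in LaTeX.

d/dx[G] = - \frac{4 x \cos{\left(2 x \right)}}{3}
This equals f(x) exactly, so the claim holds.

Valid - the claim checks out under differentiation.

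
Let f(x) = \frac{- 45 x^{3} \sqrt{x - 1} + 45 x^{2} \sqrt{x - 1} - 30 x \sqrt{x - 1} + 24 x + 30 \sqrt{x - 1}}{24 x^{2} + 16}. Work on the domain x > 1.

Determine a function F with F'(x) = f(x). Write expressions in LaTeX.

A first test for any F(x): its x-derivative must equal f(x) identically.
Check: d/dx[- \frac{3 x^{2} \sqrt{x - 1}}{4} + \frac{3 x \sqrt{x - 1}}{2} - \frac{3 \sqrt{x - 1}}{4} + \frac{\log{\left(\frac{3 x^{2}}{2} + 1 \right)}}{2}] = \frac{- 45 x^{4} + 90 x^{3} - 75 x^{2} + 24 x \sqrt{x - 1} + 60 x - 30}{24 x^{2} \sqrt{x - 1} + 16 \sqrt{x - 1}}, which equals f(x).

An antiderivative is F(x) = - \frac{3 x^{2} \sqrt{x - 1}}{4} + \frac{3 x \sqrt{x - 1}}{2} - \frac{3 \sqrt{x - 1}}{4} + \frac{\log{\left(\frac{3 x^{2}}{2} + 1 \right)}}{2}.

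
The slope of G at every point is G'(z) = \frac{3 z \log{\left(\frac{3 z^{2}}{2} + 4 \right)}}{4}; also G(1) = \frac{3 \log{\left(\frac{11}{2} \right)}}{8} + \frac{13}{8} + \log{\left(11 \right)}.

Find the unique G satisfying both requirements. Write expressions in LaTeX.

Since d/dz undoes antidifferentiation here, G(z) must give back the stated G'(z).
A general antiderivative is \frac{3 z^{2} \log{\left(\frac{3 z^{2}}{2} + 4 \right)}}{8} - \frac{3 z^{2}}{8} + \log{\left(3 z^{2} + 8 \right)} + C.
The condition gives C = \frac{3 \log{\left(\frac{11}{2} \right)}}{8} + \frac{13}{8} + \log{\left(11 \right)} - (- \frac{3}{8} + \frac{3 \log{\left(\frac{11}{2} \right)}}{8} + \log{\left(11 \right)}) = 2.
So G(z) = \frac{3 z^{2} \log{\left(\frac{3 z^{2}}{2} + 4 \right)}}{8} - \frac{3 z^{2}}{8} + \log{\left(3 z^{2} + 8 \right)} + 2.
Check: d/dz[\frac{3 z^{2} \log{\left(\frac{3 z^{2}}{2} + 4 \right)}}{8} - \frac{3 z^{2}}{8} + \log{\left(3 z^{2} + 8 \right)} + 2] = \frac{3 z \log{\left(\frac{3 z^{2}}{2} + 4 \right)}}{4} = G'(z).

G(z) = \frac{3 z^{2} \log{\left(\frac{3 z^{2}}{2} + 4 \right)}}{8} - \frac{3 z^{2}}{8} + \log{\left(3 z^{2} + 8 \right)} + 2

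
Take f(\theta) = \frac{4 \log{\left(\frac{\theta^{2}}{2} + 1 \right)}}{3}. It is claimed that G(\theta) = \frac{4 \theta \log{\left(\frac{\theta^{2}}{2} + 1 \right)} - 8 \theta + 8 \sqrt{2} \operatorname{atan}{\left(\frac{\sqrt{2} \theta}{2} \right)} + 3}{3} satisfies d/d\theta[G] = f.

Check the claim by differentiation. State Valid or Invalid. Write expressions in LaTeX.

Valid - differentiating G returns exactly f.

d/d\theta[G] = \frac{4 \log{\left(\frac{\theta^{2}}{2} + 1 \right)}}{3}
This equals f(\theta) exactly, so the claim holds.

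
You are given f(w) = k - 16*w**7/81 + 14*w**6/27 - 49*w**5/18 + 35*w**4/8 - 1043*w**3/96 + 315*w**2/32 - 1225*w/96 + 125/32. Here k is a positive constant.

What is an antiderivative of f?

The integrand splits into summands that can be handled one at a time.
Check: d/dw[-(-10368*k*w + 256*w**8 - 768*w**7 + 4704*w**6 - 9072*w**5 + 28161*w**4 - 34020*w**3 + 66150*w**2 - 40500*w + 50625)/10368] = k - 16*w**7/81 + 14*w**6/27 - 49*w**5/18 + 35*w**4/8 - 1043*w**3/96 + 315*w**2/32 - 1225*w/96 + 125/32 = f(w).

An antiderivative is F(w) = -(-10368*k*w + 256*w**8 - 768*w**7 + 4704*w**6 - 9072*w**5 + 28161*w**4 - 34020*w**3 + 66150*w**2 - 40500*w + 50625)/10368.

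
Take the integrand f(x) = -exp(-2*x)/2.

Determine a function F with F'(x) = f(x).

Recover f(x) by differentiating a candidate F(x); any mismatch rules it out.
Check: d/dx[exp(-2*x)/4] = -exp(-2*x)/2 = f(x).

An antiderivative is F(x) = exp(-2*x)/4.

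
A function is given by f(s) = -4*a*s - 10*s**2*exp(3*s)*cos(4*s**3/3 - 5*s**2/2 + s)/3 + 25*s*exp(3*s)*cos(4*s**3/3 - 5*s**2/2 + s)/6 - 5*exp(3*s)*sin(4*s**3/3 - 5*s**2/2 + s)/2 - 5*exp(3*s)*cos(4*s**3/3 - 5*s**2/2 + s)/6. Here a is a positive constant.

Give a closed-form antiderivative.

An antiderivative is F(s) = -(12*a*s**2 + 5*exp(3*s)*sin(4*s**3/3 - 5*s**2/2 + s))/6.

The integrand splits into summands that can be handled one at a time.
Check: d/ds[-(12*a*s**2 + 5*exp(3*s)*sin(4*s**3/3 - 5*s**2/2 + s))/6] = -4*a*s - 10*s**2*exp(3*s)*cos(4*s**3/3 - 5*s**2/2 + s)/3 + 25*s*exp(3*s)*cos(4*s**3/3 - 5*s**2/2 + s)/6 - 5*exp(3*s)*sin(4*s**3/3 - 5*s**2/2 + s)/2 - 5*exp(3*s)*cos(4*s**3/3 - 5*s**2/2 + s)/6 = f(s).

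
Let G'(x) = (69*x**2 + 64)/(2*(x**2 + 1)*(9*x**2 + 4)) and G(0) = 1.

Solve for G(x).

G(x) = atan(x)/2 + 5*atan(3*x/2) + 1

Recover the given G'(x) by differentiating a candidate G(x); any mismatch rules it out.
A general antiderivative is atan(x)/2 + 5*atan(3*x/2) + C.
The condition gives C = 1 - (0) = 1.
So G(x) = atan(x)/2 + 5*atan(3*x/2) + 1.
Check: d/dx[atan(x)/2 + 5*atan(3*x/2) + 1] = (69*x**2 + 64)/(18*x**4 + 26*x**2 + 8), which equals G'(x).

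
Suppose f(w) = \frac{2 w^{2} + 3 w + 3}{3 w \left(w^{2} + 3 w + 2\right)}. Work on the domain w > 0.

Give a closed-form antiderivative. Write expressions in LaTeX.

The denominator factors as 3 w \left(w + 1\right) \left(w + 2\right); partial fractions split f into directly integrable pieces: \frac{5}{6 \left(w + 2\right)} - \frac{2}{3 \left(w + 1\right)} + \frac{1}{2 w}.
Check: d/dw[\frac{\log{\left(w \right)}}{2} - \frac{2 \log{\left(w + 1 \right)}}{3} + \frac{5 \log{\left(w + 2 \right)}}{6}] = \frac{2 w^{2} + 3 w + 3}{3 w^{3} + 9 w^{2} + 6 w}, which equals f(w).

An antiderivative is F(w) = \frac{\log{\left(w \right)}}{2} - \frac{2 \log{\left(w + 1 \right)}}{3} + \frac{5 \log{\left(w + 2 \right)}}{6}.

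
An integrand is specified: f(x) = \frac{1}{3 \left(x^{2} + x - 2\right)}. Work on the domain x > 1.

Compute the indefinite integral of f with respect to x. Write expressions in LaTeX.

F(x) = \frac{\log{\left(x - 1 \right)}}{9} - \frac{\log{\left(x + 2 \right)}}{9} + C

Factor the denominator (3 \left(x - 1\right) \left(x + 2\right)) and decompose: f = - \frac{1}{9 \left(x + 2\right)} + \frac{1}{9 \left(x - 1\right)}; each piece integrates to a log, atan, or power term.
Check: d/dx[\frac{\log{\left(x - 1 \right)}}{9} - \frac{\log{\left(x + 2 \right)}}{9}] = \frac{1}{3 x^{2} + 3 x - 6}, which equals f(x).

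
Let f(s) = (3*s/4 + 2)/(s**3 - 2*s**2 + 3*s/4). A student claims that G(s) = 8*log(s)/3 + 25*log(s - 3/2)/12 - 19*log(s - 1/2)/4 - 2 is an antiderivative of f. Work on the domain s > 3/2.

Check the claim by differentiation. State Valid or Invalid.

d/ds[G] = (3*s + 8)/(4*s**3 - 8*s**2 + 3*s)
This equals f(s) exactly, so the claim holds.

Valid. The derivative of G reproduces f.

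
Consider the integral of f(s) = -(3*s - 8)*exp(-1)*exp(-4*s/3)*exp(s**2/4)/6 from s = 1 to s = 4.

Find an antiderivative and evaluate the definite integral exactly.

The substitution u = s**2/4 - 4*s/3 - 1 works: f is exactly (dF/du)*(du/ds) for that inner function.
F(s) = -exp(s**2/4 - 4*s/3 - 1) is an antiderivative of f.
Check: d/ds[-exp(s**2/4 - 4*s/3 - 1)] = (8 - 3*s)*exp(-1)*exp(-4*s/3)*exp(s**2/4)/6, which equals f(s).
F(4) = -exp(-7/3); F(1) = -exp(-25/12).
Integral = F(4) - F(1) = -exp(-7/3) + exp(-25/12).

Antiderivative: F(s) = -exp(s**2/4 - 4*s/3 - 1); value = -exp(-7/3) + exp(-25/12)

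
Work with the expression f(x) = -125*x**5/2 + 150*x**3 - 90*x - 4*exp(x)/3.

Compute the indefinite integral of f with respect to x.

The integrand splits into summands that can be handled one at a time.
Check: d/dx[-(125*x**6 - 450*x**4 + 540*x**2 + 16*exp(x) - 216)/12] = -125*x**5/2 + 150*x**3 - 90*x - 4*exp(x)/3 = f(x).

F(x) = -(125*x**6 - 450*x**4 + 540*x**2 + 16*exp(x) - 216)/12 + C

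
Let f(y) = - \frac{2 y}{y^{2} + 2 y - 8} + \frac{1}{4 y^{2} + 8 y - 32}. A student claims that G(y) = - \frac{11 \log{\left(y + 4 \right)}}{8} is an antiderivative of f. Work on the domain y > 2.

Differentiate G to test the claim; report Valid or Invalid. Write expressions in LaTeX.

d/dy[G] = - \frac{11}{8 y + 32}
d/dy[G] - f(y) = \frac{5}{8 y - 16} != 0.

Invalid: d/dy[G] - f = \frac{5}{8 y - 16}, which is not 0.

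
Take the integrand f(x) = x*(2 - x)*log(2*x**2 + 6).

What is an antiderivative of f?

An antiderivative is F(x) = -x**3*log(2*x**2 + 6)/3 + 2*x**3/9 + x**2*log(2*x**2 + 6) - x**2 - 2*x + 3*log(x**2 + 3) + 2*sqrt(3)*atan(sqrt(3)*x/3).

A candidate is checked by its d/dx: the result must match f(x).
Check: d/dx[-x**3*log(2*x**2 + 6)/3 + 2*x**3/9 + x**2*log(2*x**2 + 6) - x**2 - 2*x + 3*log(x**2 + 3) + 2*sqrt(3)*atan(sqrt(3)*x/3)] = -x**2*log(x**2 + 3) - x**2*log(2) + 2*x*log(x**2 + 3) + 2*x*log(2), which equals f(x).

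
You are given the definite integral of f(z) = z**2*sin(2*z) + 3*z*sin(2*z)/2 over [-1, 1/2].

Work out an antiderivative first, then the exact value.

The integrand splits into summands that can be handled one at a time.
F(z) = -z**2*cos(2*z)/2 + z*sin(2*z)/2 - 3*z*cos(2*z)/4 + 3*sin(2*z)/8 + cos(2*z)/4 is an antiderivative of f.
Check: d/dz[-z**2*cos(2*z)/2 + z*sin(2*z)/2 - 3*z*cos(2*z)/4 + 3*sin(2*z)/8 + cos(2*z)/4] = z**2*sin(2*z) + 3*z*sin(2*z)/2 = f(z).
F(1/2) = -cos(1)/4 + 5*sin(1)/8; F(-1) = cos(2)/2 + sin(2)/8.
Integral = F(1/2) - F(-1) = -cos(1)/4 - sin(2)/8 - cos(2)/2 + 5*sin(1)/8.

Antiderivative: F(z) = -z**2*cos(2*z)/2 + z*sin(2*z)/2 - 3*z*cos(2*z)/4 + 3*sin(2*z)/8 + cos(2*z)/4; value = -cos(1)/4 - sin(2)/8 - cos(2)/2 + 5*sin(1)/8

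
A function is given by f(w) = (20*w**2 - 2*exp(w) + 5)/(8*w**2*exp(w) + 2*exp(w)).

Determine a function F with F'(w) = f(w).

Any candidate F(w) must reproduce f(w) exactly when differentiated.
Check: d/dw[-atan(2*w)/2 - 5*exp(-w)/2] = (20*w**2 - 2*exp(w) + 5)/(8*w**2*exp(w) + 2*exp(w)) = f(w).

An antiderivative is F(w) = -atan(2*w)/2 - 5*exp(-w)/2.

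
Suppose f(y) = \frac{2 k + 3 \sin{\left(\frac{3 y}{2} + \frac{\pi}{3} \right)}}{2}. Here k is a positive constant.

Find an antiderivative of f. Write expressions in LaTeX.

Recover f(y) by differentiating a candidate F(y); any mismatch rules it out.
Check: d/dy[k y - \cos{\left(\frac{3 y}{2} + \frac{\pi}{3} \right)}] = k + \frac{3 \sin{\left(\frac{3 y}{2} + \frac{\pi}{3} \right)}}{2}, which equals f(y).

An antiderivative is F(y) = k y - \cos{\left(\frac{3 y}{2} + \frac{\pi}{3} \right)}.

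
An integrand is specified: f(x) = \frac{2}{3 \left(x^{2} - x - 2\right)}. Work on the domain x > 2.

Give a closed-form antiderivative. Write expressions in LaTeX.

Factor the denominator (3 \left(x - 2\right) \left(x + 1\right)) and decompose: f = - \frac{2}{9 \left(x + 1\right)} + \frac{2}{9 \left(x - 2\right)}; each piece integrates to a log, atan, or power term.
Check: d/dx[\frac{2 \log{\left(x - 2 \right)}}{9} - \frac{2 \log{\left(x + 1 \right)}}{9}] = \frac{2}{3 x^{2} - 3 x - 6}, which equals f(x).

An antiderivative is F(x) = \frac{2 \log{\left(x - 2 \right)}}{9} - \frac{2 \log{\left(x + 1 \right)}}{9}.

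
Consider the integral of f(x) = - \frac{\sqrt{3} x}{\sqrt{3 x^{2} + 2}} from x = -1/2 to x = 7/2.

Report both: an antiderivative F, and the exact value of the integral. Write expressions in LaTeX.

Antiderivative: F(x) = - \sqrt{x^{2} + \frac{2}{3}}; value = - \frac{\sqrt{465}}{6} + \frac{\sqrt{33}}{6}

f matches the chain-rule pattern g'(h)*h' with inner function h(x) = x^{2} + \frac{2}{3}; substituting u = h(x) collapses the integral.
F(x) = - \sqrt{x^{2} + \frac{2}{3}} is an antiderivative of f.
Check: d/dx[- \sqrt{x^{2} + \frac{2}{3}}] = - \frac{\sqrt{3} x}{\sqrt{3 x^{2} + 2}} = f(x).
F(7/2) = - \frac{\sqrt{465}}{6}; F(-1/2) = - \frac{\sqrt{33}}{6}.
Integral = F(7/2) - F(-1/2) = - \frac{\sqrt{465}}{6} + \frac{\sqrt{33}}{6}.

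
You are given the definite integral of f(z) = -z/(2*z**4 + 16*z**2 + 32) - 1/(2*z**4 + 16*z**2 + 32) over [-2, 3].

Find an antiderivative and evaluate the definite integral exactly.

Antiderivative: F(z) = -(z - 4)/(16*z**2 + 64) - atan(z/2)/32; value = -35/832 - atan(3/2)/32 - pi/128

Integrate term by term and add the pieces.
F(z) = -(z - 4)/(16*z**2 + 64) - atan(z/2)/32 is an antiderivative of f.
Check: d/dz[-(z - 4)/(16*z**2 + 64) - atan(z/2)/32] = (-z - 1)/(2*z**4 + 16*z**2 + 32), which equals f(z).
F(3) = 1/208 - atan(3/2)/32; F(-2) = pi/128 + 3/64.
Integral = F(3) - F(-2) = -35/832 - atan(3/2)/32 - pi/128.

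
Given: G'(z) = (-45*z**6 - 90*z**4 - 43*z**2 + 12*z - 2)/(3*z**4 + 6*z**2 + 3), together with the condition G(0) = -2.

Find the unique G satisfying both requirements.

Recover the given G'(z) by differentiating a candidate G(z); any mismatch rules it out.
A general antiderivative is -5*z**3 + (-4*z/3 - 4)/(2*z**2 + 2) + C.
The condition gives C = -2 - (-2) = 0.
So G(z) = -(15*z**5 + 15*z**3 + 2*z + 6)/(3*(z**2 + 1)).
Check: d/dz[-(15*z**5 + 15*z**3 + 2*z + 6)/(3*(z**2 + 1))] = (-45*z**6 - 90*z**4 - 43*z**2 + 12*z - 2)/(3*z**4 + 6*z**2 + 3) = G'(z).

G(z) = -(15*z**5 + 15*z**3 + 2*z + 6)/(3*(z**2 + 1))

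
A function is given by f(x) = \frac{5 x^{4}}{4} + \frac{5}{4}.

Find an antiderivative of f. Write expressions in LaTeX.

Check any antiderivative F(x) by computing F'(x) and comparing it with f(x).
Check: d/dx[\frac{x^{5}}{4} + \frac{5 x}{4}] = \frac{5 x^{4}}{4} + \frac{5}{4} = f(x).

An antiderivative is F(x) = \frac{x^{5}}{4} + \frac{5 x}{4}.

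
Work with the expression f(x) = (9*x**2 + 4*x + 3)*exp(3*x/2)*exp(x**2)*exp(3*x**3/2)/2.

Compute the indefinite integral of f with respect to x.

F(x) = exp(3*x/2)*exp(x**2)*exp(3*x**3/2) + C

f matches the chain-rule pattern g'(h)*h' with inner function h(x) = 3*x**3/2 + x**2 + 3*x/2; substituting u = h(x) collapses the integral.
Check: d/dx[exp(3*x/2)*exp(x**2)*exp(3*x**3/2)] = 9*x**2*exp(3*x/2)*exp(x**2)*exp(3*x**3/2)/2 + 2*x*exp(3*x/2)*exp(x**2)*exp(3*x**3/2) + 3*exp(3*x/2)*exp(x**2)*exp(3*x**3/2)/2, which equals f(x).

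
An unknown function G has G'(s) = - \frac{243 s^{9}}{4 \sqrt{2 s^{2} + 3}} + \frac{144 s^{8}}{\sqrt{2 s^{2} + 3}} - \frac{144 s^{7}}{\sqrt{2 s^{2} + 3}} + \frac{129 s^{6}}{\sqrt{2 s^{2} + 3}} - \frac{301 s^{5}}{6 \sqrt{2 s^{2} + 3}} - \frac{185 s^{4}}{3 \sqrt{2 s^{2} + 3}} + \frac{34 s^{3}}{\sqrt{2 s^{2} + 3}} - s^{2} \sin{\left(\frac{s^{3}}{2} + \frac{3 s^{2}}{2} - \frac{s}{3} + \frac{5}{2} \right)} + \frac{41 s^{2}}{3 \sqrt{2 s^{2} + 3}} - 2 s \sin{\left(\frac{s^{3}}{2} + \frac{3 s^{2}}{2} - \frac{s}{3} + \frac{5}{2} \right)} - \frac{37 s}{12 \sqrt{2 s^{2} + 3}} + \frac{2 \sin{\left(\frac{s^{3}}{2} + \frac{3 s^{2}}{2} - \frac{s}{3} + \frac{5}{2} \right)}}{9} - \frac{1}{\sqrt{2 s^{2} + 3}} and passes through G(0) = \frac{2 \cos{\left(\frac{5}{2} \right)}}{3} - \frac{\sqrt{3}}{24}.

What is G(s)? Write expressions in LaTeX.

Integrate term by term and add the pieces.
A general antiderivative is - \frac{2 \sqrt{2 s^{2} + 3} \left(- \frac{3 s^{2}}{2} + s + \frac{1}{2}\right)^{4}}{3} + \frac{2 \cos{\left(\frac{s^{3}}{2} + \frac{3 s^{2}}{2} - \frac{s}{3} + \frac{5}{2} \right)}}{3} + C.
The condition gives C = \frac{2 \cos{\left(\frac{5}{2} \right)}}{3} - \frac{\sqrt{3}}{24} - (\frac{2 \cos{\left(\frac{5}{2} \right)}}{3} - \frac{\sqrt{3}}{24}) = 0.
So G(s) = - \frac{81 s^{8} \sqrt{2 s^{2} + 3} - 216 s^{7} \sqrt{2 s^{2} + 3} + 108 s^{6} \sqrt{2 s^{2} + 3} + 120 s^{5} \sqrt{2 s^{2} + 3} - 74 s^{4} \sqrt{2 s^{2} + 3} - 40 s^{3} \sqrt{2 s^{2} + 3} + 12 s^{2} \sqrt{2 s^{2} + 3} + 8 s \sqrt{2 s^{2} + 3} + \sqrt{2 s^{2} + 3} - 16 \cos{\left(\frac{s^{3}}{2} + \frac{3 s^{2}}{2} - \frac{s}{3} + \frac{5}{2} \right)}}{24}.
Check: d/ds[- \frac{81 s^{8} \sqrt{2 s^{2} + 3} - 216 s^{7} \sqrt{2 s^{2} + 3} + 108 s^{6} \sqrt{2 s^{2} + 3} + 120 s^{5} \sqrt{2 s^{2} + 3} - 74 s^{4} \sqrt{2 s^{2} + 3} - 40 s^{3} \sqrt{2 s^{2} + 3} + 12 s^{2} \sqrt{2 s^{2} + 3} + 8 s \sqrt{2 s^{2} + 3} + \sqrt{2 s^{2} + 3} - 16 \cos{\left(\frac{s^{3}}{2} + \frac{3 s^{2}}{2} - \frac{s}{3} + \frac{5}{2} \right)}}{24}] = \frac{- 2187 s^{9} + 5184 s^{8} - 5184 s^{7} + 4644 s^{6} - 1806 s^{5} - 2220 s^{4} + 1224 s^{3} - 36 s^{2} \sqrt{2 s^{2} + 3} \sin{\left(\frac{s^{3}}{2} + \frac{3 s^{2}}{2} - \frac{s}{3} + \frac{5}{2} \right)} + 492 s^{2} - 72 s \sqrt{2 s^{2} + 3} \sin{\left(\frac{s^{3}}{2} + \frac{3 s^{2}}{2} - \frac{s}{3} + \frac{5}{2} \right)} - 111 s + 8 \sqrt{2 s^{2} + 3} \sin{\left(\frac{s^{3}}{2} + \frac{3 s^{2}}{2} - \frac{s}{3} + \frac{5}{2} \right)} - 36}{36 \sqrt{2 s^{2} + 3}}, which equals G'(s).

G(s) = - \frac{81 s^{8} \sqrt{2 s^{2} + 3} - 216 s^{7} \sqrt{2 s^{2} + 3} + 108 s^{6} \sqrt{2 s^{2} + 3} + 120 s^{5} \sqrt{2 s^{2} + 3} - 74 s^{4} \sqrt{2 s^{2} + 3} - 40 s^{3} \sqrt{2 s^{2} + 3} + 12 s^{2} \sqrt{2 s^{2} + 3} + 8 s \sqrt{2 s^{2} + 3} + \sqrt{2 s^{2} + 3} - 16 \cos{\left(\frac{s^{3}}{2} + \frac{3 s^{2}}{2} - \frac{s}{3} + \frac{5}{2} \right)}}{24}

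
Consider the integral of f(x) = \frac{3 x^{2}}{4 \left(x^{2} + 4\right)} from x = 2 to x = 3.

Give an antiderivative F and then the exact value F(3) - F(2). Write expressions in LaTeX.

Whatever form F(x) takes, F'(x) = f(x) is non-negotiable.
F(x) = \frac{3 x}{4} - \frac{3 \operatorname{atan}{\left(\frac{x}{2} \right)}}{2} is an antiderivative of f.
Check: d/dx[\frac{3 x}{4} - \frac{3 \operatorname{atan}{\left(\frac{x}{2} \right)}}{2}] = \frac{3 x^{2}}{4 x^{2} + 16}, which equals f(x).
F(3) = \frac{9}{4} - \frac{3 \operatorname{atan}{\left(\frac{3}{2} \right)}}{2}; F(2) = \frac{3}{2} - \frac{3 \pi}{8}.
Integral = F(3) - F(2) = - \frac{3 \operatorname{atan}{\left(\frac{3}{2} \right)}}{2} + \frac{3}{4} + \frac{3 \pi}{8}.

Antiderivative: F(x) = \frac{3 x}{4} - \frac{3 \operatorname{atan}{\left(\frac{x}{2} \right)}}{2}; value = - \frac{3 \operatorname{atan}{\left(\frac{3}{2} \right)}}{2} + \frac{3}{4} + \frac{3 \pi}{8}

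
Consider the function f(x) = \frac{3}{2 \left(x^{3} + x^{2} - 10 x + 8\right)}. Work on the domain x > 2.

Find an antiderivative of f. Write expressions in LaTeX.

Factor the denominator (2 \left(x - 2\right) \left(x - 1\right) \left(x + 4\right)) and decompose: f = \frac{1}{20 \left(x + 4\right)} - \frac{3}{10 \left(x - 1\right)} + \frac{1}{4 \left(x - 2\right)}; each piece integrates to a log, atan, or power term.
Check: d/dx[\frac{\log{\left(x - 2 \right)}}{4} - \frac{3 \log{\left(x - 1 \right)}}{10} + \frac{\log{\left(x + 4 \right)}}{20}] = \frac{3}{2 x^{3} + 2 x^{2} - 20 x + 16}, which equals f(x).

An antiderivative is F(x) = \frac{\log{\left(x - 2 \right)}}{4} - \frac{3 \log{\left(x - 1 \right)}}{10} + \frac{\log{\left(x + 4 \right)}}{20}.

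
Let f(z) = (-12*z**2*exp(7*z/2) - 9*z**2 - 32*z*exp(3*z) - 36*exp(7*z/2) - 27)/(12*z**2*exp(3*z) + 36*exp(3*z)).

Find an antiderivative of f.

Check any antiderivative F(z) by computing F'(z) and comparing it with f(z).
Check: d/dz[-(24*exp(7*z/2) + 16*exp(3*z)*log(2*z**2 + 6) - 3)*exp(-3*z)/12] = (-12*z**2*exp(7*z/2) - 9*z**2 - 32*z*exp(3*z) - 36*exp(7*z/2) - 27)/(12*z**2*exp(3*z) + 36*exp(3*z)) = f(z).

An antiderivative is F(z) = -(24*exp(7*z/2) + 16*exp(3*z)*log(2*z**2 + 6) - 3)*exp(-3*z)/12.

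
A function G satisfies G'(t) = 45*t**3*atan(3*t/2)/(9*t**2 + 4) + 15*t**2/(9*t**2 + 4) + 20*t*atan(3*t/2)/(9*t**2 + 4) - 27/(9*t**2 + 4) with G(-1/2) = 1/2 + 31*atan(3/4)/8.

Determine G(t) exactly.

G(t) = ((5*t**2 - 9)*atan(3*t/2) + 1)/2

Recognize the product-rule pattern: G'(t) = u'v + uv' with u = 5*t**2/2 - 9/2, v = atan(3*t/2), so integration by parts undoes it.
A general antiderivative is 3*(5*t**2/3 - 3)*atan(3*t/2)/2 + C.
The condition gives C = 1/2 + 31*atan(3/4)/8 - (31*atan(3/4)/8) = 1/2.
So G(t) = ((5*t**2 - 9)*atan(3*t/2) + 1)/2.
Check: d/dt[((5*t**2 - 9)*atan(3*t/2) + 1)/2] = (45*t**3*atan(3*t/2) + 15*t**2 + 20*t*atan(3*t/2) - 27)/(9*t**2 + 4), which equals G'(t).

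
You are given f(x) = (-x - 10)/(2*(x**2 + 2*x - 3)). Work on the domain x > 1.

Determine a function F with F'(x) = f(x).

The denominator factors as 2*(x - 1)*(x + 3); partial fractions split f into directly integrable pieces: 7/(8*(x + 3)) - 11/(8*(x - 1)).
Check: d/dx[-11*log(x - 1)/8 + 7*log(x + 3)/8] = (-x - 10)/(2*x**2 + 4*x - 6), which equals f(x).

An antiderivative is F(x) = -11*log(x - 1)/8 + 7*log(x + 3)/8.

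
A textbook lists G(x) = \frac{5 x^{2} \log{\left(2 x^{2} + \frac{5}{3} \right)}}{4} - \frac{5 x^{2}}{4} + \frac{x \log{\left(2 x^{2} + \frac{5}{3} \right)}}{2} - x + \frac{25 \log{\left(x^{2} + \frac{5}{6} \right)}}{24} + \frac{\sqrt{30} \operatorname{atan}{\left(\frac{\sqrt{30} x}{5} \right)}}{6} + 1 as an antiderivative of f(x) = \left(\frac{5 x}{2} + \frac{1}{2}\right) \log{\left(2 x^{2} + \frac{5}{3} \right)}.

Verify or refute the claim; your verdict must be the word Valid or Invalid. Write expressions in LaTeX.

d/dx[G] = \frac{5 x \log{\left(2 x^{2} + \frac{5}{3} \right)}}{2} + \frac{\log{\left(2 x^{2} + \frac{5}{3} \right)}}{2}
This equals f(x) exactly, so the claim holds.

Valid. The derivative of G reproduces f.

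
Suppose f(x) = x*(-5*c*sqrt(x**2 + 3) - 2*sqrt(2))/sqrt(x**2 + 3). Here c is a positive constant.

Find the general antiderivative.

F(x) = -5*c*x**2/2 - 2*sqrt(2*x**2 + 6) + C

Whatever form F(x) takes, F'(x) = f(x) is non-negotiable.
Check: d/dx[-5*c*x**2/2 - 2*sqrt(2*x**2 + 6)] = (-5*c*x*sqrt(x**2 + 3) - 2*sqrt(2)*x)/sqrt(x**2 + 3), which equals f(x).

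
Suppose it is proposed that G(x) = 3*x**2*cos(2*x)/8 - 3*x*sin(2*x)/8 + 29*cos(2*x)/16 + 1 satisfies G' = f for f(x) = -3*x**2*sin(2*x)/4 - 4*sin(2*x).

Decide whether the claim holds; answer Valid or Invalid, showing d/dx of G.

d/dx[G] = -3*x**2*sin(2*x)/4 - 4*sin(2*x)
This equals f(x) exactly, so the claim holds.

Valid - differentiating G returns exactly f.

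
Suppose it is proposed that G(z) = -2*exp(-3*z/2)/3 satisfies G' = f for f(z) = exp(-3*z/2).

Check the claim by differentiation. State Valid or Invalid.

d/dz[G] = exp(-3*z/2)
This equals f(z) exactly, so the claim holds.

Valid - differentiating G returns exactly f.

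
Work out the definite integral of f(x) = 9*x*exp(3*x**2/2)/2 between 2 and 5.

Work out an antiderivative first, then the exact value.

Antiderivative: F(x) = 3*exp(3*x**2/2)/2; value = -3*exp(6)/2 + 3*exp(75/2)/2

The substitution u = 3*x**2/2 works: f is exactly (dF/du)*(du/dx) for that inner function.
F(x) = 3*exp(3*x**2/2)/2 is an antiderivative of f.
Check: d/dx[3*exp(3*x**2/2)/2] = 9*x*exp(3*x**2/2)/2 = f(x).
F(5) = 3*exp(75/2)/2; F(2) = 3*exp(6)/2.
Integral = F(5) - F(2) = -3*exp(6)/2 + 3*exp(75/2)/2.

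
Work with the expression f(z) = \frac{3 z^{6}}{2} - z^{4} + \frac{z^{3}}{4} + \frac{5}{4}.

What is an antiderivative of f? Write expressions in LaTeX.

The integrand splits into summands that can be handled one at a time.
Check: d/dz[\frac{3 z^{7}}{14} - \frac{z^{5}}{5} + \frac{z^{4}}{16} + \frac{5 z}{4}] = \frac{3 z^{6}}{2} - z^{4} + \frac{z^{3}}{4} + \frac{5}{4} = f(z).

An antiderivative is F(z) = \frac{3 z^{7}}{14} - \frac{z^{5}}{5} + \frac{z^{4}}{16} + \frac{5 z}{4}.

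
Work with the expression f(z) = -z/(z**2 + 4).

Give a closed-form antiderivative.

An antiderivative is F(z) = -log(z**2 + 4)/2.

The substitution u = z**2 + 4 works: f is exactly (dF/du)*(du/dz) for that inner function.
Check: d/dz[-log(z**2 + 4)/2] = -z/(z**2 + 4) = f(z).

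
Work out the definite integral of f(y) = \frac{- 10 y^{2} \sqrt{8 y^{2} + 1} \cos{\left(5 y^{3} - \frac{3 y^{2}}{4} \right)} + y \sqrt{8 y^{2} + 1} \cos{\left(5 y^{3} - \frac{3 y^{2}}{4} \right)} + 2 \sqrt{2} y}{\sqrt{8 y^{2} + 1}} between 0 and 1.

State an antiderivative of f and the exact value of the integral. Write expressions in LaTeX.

Antiderivative: F(y) = \frac{3 \sqrt{2} \sqrt{8 y^{2} + 1} - 8 \sin{\left(5 y^{3} - \frac{3 y^{2}}{4} \right)}}{12}; value = - \frac{2 \sin{\left(\frac{17}{4} \right)}}{3} + \frac{\sqrt{2}}{2}

A first test for any F(y): its y-derivative must equal f(y) identically.
F(y) = \frac{3 \sqrt{2} \sqrt{8 y^{2} + 1} - 8 \sin{\left(5 y^{3} - \frac{3 y^{2}}{4} \right)}}{12} is an antiderivative of f.
Check: d/dy[\frac{3 \sqrt{2} \sqrt{8 y^{2} + 1} - 8 \sin{\left(5 y^{3} - \frac{3 y^{2}}{4} \right)}}{12}] = \frac{- 10 y^{2} \sqrt{8 y^{2} + 1} \cos{\left(5 y^{3} - \frac{3 y^{2}}{4} \right)} + y \sqrt{8 y^{2} + 1} \cos{\left(5 y^{3} - \frac{3 y^{2}}{4} \right)} + 2 \sqrt{2} y}{\sqrt{8 y^{2} + 1}} = f(y).
F(1) = - \frac{2 \sin{\left(\frac{17}{4} \right)}}{3} + \frac{3 \sqrt{2}}{4}; F(0) = \frac{\sqrt{2}}{4}.
Integral = F(1) - F(0) = - \frac{2 \sin{\left(\frac{17}{4} \right)}}{3} + \frac{\sqrt{2}}{2}.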